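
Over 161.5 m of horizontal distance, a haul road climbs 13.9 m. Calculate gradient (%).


Formula: Gradient = rise / run * 100
Gradient = 13.9 / 161.5 * 100 = 8.6%

8.6


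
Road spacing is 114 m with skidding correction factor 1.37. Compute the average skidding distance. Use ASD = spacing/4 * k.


Formula: ASD = (spacing / 4) * correction
Uncorrected distance = spacing / 4 = 114 / 4 = 28.5 m
ASD = 28.5 * 1.37 = 39 m

39


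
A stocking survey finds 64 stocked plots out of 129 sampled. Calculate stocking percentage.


Formula: Stocking % = stocked plots / total plots * 100
Stocking = 64 / 129 * 100
Stocking = 0.4961 * 100 = 49.6%

49.6


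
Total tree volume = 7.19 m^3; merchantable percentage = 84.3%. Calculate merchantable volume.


Formula: MV = V_total * (merchantable_pct / 100)
Merchantable fraction = 84.3% / 100 = 0.843
MV = 7.19 m^3 * 0.843 = 6.061 m^3

6.061


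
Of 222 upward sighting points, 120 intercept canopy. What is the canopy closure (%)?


Formula: Canopy closure = covered points / total points * 100
Closure = 120 / 222 * 100
Closure = 0.5405 * 100 = 54.1%

54.1


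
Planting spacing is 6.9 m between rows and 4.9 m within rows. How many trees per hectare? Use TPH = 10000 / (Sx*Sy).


Formula: TPH = 10000 m^2/ha / (spacing_x * spacing_y)
Area per tree = 6.9 m * 4.9 m = 33.81 m^2
TPH = 10000 / 33.81 = 296 trees/ha

296


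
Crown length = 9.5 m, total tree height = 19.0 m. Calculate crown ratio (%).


Formula: Crown Ratio = (Crown Length / Total Height) * 100
CR = (9.5 m / 19.0 m) * 100
CR = 0.5 * 100 = 50.0%

50.0


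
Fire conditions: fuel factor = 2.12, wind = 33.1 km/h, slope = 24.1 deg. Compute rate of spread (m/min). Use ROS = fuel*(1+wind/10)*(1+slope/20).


Formula: ROS = fuel * (1 + wind/10) * (1 + slope/20)
Wind factor = 1 + 33.1/10 = 4.31
Slope factor = 1 + 24.1/20 = 2.205
ROS = 2.12 * 4.31 * 2.205 = 20.15 m/min

20.15


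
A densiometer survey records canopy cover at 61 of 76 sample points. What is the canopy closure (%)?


Formula: Canopy closure = covered points / total points * 100
Closure = 61 / 76 * 100
Closure = 0.8026 * 100 = 80.3%

80.3


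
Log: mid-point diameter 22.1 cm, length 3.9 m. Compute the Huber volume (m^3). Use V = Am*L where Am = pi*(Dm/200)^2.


Huber: V = Am * L,  Am = pi*(Dm/200)^2
Am = pi*(22.1/200)^2 = 0.03836 m^2
V = 0.03836*3.9 = 0.1496 m^3

0.1496


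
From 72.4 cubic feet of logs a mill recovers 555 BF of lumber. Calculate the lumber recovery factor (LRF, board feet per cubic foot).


Formula: LRF = Lumber Output (BF) / Log Input (ft^3)
LRF = 555 BF / 72.4 ft^3
LRF = 7.67 BF/ft^3

7.67


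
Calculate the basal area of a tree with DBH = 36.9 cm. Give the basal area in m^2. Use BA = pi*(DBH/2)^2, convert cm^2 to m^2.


Formula: BA = pi * (DBH/2)^2 / 10000  (cm^2 to m^2)
Radius = DBH/2 = 36.9/2 = 18.45 cm
BA = pi * 18.45^2 / 10000
   = 1069.406 cm^2 / 10000
   = 0.1069 m^2

0.1069


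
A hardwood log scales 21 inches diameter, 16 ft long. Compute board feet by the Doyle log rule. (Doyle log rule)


Doyle: BF = (D - 4)^2 * L / 16
Adjusted diameter = 21 - 4 = 17 in
(D-4)^2 = 17^2 = 289
BF = 289 * 16 / 16 = 289 BF

289


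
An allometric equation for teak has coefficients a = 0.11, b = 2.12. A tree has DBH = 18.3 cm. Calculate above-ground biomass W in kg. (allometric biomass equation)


Formula: W = a * DBH^b  (allometric power law)
DBH^b = 18.3^2.12 = 474.6749
W = 0.11 * 474.6749 = 52.2 kg

52.2


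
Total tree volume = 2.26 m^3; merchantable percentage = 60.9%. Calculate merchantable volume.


Formula: MV = V_total * (merchantable_pct / 100)
Merchantable fraction = 60.9% / 100 = 0.609
MV = 2.26 m^3 * 0.609 = 1.376 m^3

1.376


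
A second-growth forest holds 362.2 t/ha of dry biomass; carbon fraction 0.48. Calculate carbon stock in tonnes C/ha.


Formula: Carbon Stock = Biomass * Carbon Fraction
C = 362.2 t/ha * 0.48
C = 173.9 t C/ha

173.9


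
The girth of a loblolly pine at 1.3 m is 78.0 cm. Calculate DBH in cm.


Formula: DBH = C / pi
DBH = 78.0 / pi
pi = 3.14159...
DBH = 24.8 cm

24.8


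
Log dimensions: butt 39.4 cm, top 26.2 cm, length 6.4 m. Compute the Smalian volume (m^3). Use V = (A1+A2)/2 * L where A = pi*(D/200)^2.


Smalian: V = (A1 + A2)/2 * L,  A = pi*(D/200)^2
A1 = pi*(39.4/200)^2 = 0.121922 m^2
A2 = pi*(26.2/200)^2 = 0.053913 m^2
V = (0.121922+0.053913)/2*6.4 = 0.5627 m^3

0.5627


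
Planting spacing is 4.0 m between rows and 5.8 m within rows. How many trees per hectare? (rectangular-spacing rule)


Formula: TPH = 10000 m^2/ha / (spacing_x * spacing_y)
Area per tree = 4.0 m * 5.8 m = 23.2 m^2
TPH = 10000 / 23.2 = 431 trees/ha

431


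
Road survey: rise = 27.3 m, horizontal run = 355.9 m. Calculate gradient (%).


Formula: Gradient = rise / run * 100
Gradient = 27.3 / 355.9 * 100 = 7.7%

7.7


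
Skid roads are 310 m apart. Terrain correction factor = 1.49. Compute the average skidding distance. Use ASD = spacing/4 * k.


Formula: ASD = (spacing / 4) * correction
Uncorrected distance = spacing / 4 = 310 / 4 = 77.5 m
ASD = 77.5 * 1.49 = 115 m

115


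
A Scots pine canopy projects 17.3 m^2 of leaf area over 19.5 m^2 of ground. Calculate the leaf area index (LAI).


Formula: LAI = total leaf area / ground area  (dimensionless)
LAI = 17.3 m^2 / 19.5 m^2
LAI = 0.89

0.89


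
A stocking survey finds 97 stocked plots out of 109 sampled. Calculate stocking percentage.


Formula: Stocking % = stocked plots / total plots * 100
Stocking = 97 / 109 * 100
Stocking = 0.8899 * 100 = 89.0%

89.0


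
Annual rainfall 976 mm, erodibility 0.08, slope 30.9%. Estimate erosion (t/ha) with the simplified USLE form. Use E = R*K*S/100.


Formula: E = R * K * S / 100  (simplified USLE)
R * K = 976 * 0.08 = 78.08
E = 78.08 * 30.9 / 100 = 24.13 t/ha

24.13


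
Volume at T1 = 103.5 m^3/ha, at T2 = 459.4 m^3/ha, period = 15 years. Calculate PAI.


Formula: PAI = (V_T2 - V_T1) / (T2 - T1)
Volume increment = 459.4 - 103.5 = 355.9 m^3/ha
PAI = 355.9 / 15 = 23.73 m^3/ha/year

23.73


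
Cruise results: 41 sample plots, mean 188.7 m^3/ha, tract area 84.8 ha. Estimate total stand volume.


Formula: Total Volume = Mean Volume per ha * Total Area
Total Volume = 188.7 m^3/ha * 84.8 ha
Total Volume = 16002 m^3

16002


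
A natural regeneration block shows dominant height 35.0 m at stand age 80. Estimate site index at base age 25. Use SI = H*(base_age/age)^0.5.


Formula: SI = H_dom * (base_age / age)^0.5
Age ratio = 25 / 80 = 0.3125
sqrt(age_ratio) = 0.55902
SI = 35.0 * 0.55902 = 19.6 m

19.6


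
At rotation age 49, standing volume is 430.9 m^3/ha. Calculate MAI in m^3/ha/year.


Formula: MAI = Total Volume / Stand Age
MAI = 430.9 m^3/ha / 49 years
MAI = 8.79 m^3/ha/year

8.79


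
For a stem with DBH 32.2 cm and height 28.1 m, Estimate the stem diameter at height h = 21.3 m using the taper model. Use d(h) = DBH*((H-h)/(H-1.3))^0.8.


Taper: d(h) = DBH * ((H - h) / (H - 1.3))^0.8
Numerator = H - h = 28.1 - 21.3 = 6.8 m
Denominator = H - 1.3 = 28.1 - 1.3 = 26.8 m
Ratio = 6.8 / 26.8 = 0.25373
d = 32.2 * 0.25373^0.8 = 10.7 cm

10.7


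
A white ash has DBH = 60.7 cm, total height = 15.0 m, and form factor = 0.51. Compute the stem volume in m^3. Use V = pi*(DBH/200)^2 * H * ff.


Formula: V = pi * (DBH/200)^2 * H * ff
Radius = DBH/200 = 60.7/200 = 0.3035 m
Radius^2 = 0.3035^2 = 0.09211225 m^2
V = pi * 0.09211225 * 15.0 * 0.51
V = 2.214 m^3

2.214


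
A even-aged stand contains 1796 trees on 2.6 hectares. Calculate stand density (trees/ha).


Formula: Stand Density = N_trees / Area_ha
Density = 1796 trees / 2.6 ha
Density = 691 trees/ha

691


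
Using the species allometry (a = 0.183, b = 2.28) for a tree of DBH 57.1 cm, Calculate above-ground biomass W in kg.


Formula: W = a * DBH^b  (allometric power law)
DBH^b = 57.1^2.28 = 10118.8306
W = 0.183 * 10118.8306 = 1851.7 kg

1851.7


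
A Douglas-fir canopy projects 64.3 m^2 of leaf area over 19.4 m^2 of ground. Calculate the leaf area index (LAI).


Formula: LAI = total leaf area / ground area  (dimensionless)
LAI = 64.3 m^2 / 19.4 m^2
LAI = 3.31

3.31


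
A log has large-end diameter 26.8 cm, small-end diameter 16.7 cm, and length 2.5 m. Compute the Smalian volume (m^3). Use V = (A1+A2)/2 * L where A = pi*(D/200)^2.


Smalian: V = (A1 + A2)/2 * L,  A = pi*(D/200)^2
A1 = pi*(26.8/200)^2 = 0.05641 m^2
A2 = pi*(16.7/200)^2 = 0.021904 m^2
V = (0.05641+0.021904)/2*2.5 = 0.0979 m^3

0.0979


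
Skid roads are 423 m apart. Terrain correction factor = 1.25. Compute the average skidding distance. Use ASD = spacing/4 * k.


Formula: ASD = (spacing / 4) * correction
Uncorrected distance = spacing / 4 = 423 / 4 = 105.75 m
ASD = 105.75 * 1.25 = 132 m

132


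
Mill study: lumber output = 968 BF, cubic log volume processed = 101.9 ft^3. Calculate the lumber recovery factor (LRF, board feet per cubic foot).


Formula: LRF = Lumber Output (BF) / Log Input (ft^3)
LRF = 968 BF / 101.9 ft^3
LRF = 9.5 BF/ft^3

9.5


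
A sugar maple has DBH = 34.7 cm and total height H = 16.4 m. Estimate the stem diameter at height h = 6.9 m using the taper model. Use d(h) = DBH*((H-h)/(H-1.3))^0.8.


Taper: d(h) = DBH * ((H - h) / (H - 1.3))^0.8
Numerator = H - h = 16.4 - 6.9 = 9.5 m
Denominator = H - 1.3 = 16.4 - 1.3 = 15.1 m
Ratio = 9.5 / 15.1 = 0.62914
d = 34.7 * 0.62914^0.8 = 24.0 cm

24.0


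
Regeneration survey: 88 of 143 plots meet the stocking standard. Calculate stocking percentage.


Formula: Stocking % = stocked plots / total plots * 100
Stocking = 88 / 143 * 100
Stocking = 0.6154 * 100 = 61.5%

61.5


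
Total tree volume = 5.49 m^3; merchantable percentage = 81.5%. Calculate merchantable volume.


Formula: MV = V_total * (merchantable_pct / 100)
Merchantable fraction = 81.5% / 100 = 0.815
MV = 5.49 m^3 * 0.815 = 4.474 m^3

4.474


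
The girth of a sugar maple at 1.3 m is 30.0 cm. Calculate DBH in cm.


Formula: DBH = C / pi
DBH = 30.0 / pi
pi = 3.14159...
DBH = 9.5 cm

9.5


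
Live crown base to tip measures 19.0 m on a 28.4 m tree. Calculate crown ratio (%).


Formula: Crown Ratio = (Crown Length / Total Height) * 100
CR = (19.0 m / 28.4 m) * 100
CR = 0.669 * 100 = 66.9%

66.9


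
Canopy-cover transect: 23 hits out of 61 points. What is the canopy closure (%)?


Formula: Canopy closure = covered points / total points * 100
Closure = 23 / 61 * 100
Closure = 0.377 * 100 = 37.7%

37.7


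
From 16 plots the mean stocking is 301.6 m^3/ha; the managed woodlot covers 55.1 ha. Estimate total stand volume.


Formula: Total Volume = Mean Volume per ha * Total Area
Total Volume = 301.6 m^3/ha * 55.1 ha
Total Volume = 16618 m^3

16618


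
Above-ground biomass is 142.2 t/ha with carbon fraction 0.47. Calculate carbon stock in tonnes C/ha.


Formula: Carbon Stock = Biomass * Carbon Fraction
C = 142.2 t/ha * 0.47
C = 66.8 t C/ha

66.8


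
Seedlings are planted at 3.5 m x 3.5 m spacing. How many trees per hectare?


Formula: TPH = 10000 m^2/ha / (spacing_x * spacing_y)
Area per tree = 3.5 m * 3.5 m = 12.25 m^2
TPH = 10000 / 12.25 = 816 trees/ha

816


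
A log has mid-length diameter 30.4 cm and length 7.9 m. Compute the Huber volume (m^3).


Huber: V = Am * L,  Am = pi*(Dm/200)^2
Am = pi*(30.4/200)^2 = 0.072583 m^2
V = 0.072583*7.9 = 0.5734 m^3

0.5734


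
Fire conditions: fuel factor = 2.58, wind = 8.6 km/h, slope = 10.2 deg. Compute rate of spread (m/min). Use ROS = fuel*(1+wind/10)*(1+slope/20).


Formula: ROS = fuel * (1 + wind/10) * (1 + slope/20)
Wind factor = 1 + 8.6/10 = 1.86
Slope factor = 1 + 10.2/20 = 1.51
ROS = 2.58 * 1.86 * 1.51 = 7.25 m/min

7.25


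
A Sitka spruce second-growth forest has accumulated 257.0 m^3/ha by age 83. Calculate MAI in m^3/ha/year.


Formula: MAI = Total Volume / Stand Age
MAI = 257.0 m^3/ha / 83 years
MAI = 3.1 m^3/ha/year

3.1


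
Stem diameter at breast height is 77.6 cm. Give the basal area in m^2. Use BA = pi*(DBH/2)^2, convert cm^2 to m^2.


Formula: BA = pi * (DBH/2)^2 / 10000  (cm^2 to m^2)
Radius = DBH/2 = 77.6/2 = 38.8 cm
BA = pi * 38.8^2 / 10000
   = 4729.4792 cm^2 / 10000
   = 0.4729 m^2

0.4729


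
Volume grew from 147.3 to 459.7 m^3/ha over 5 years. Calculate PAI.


Formula: PAI = (V_T2 - V_T1) / (T2 - T1)
Volume increment = 459.7 - 147.3 = 312.4 m^3/ha
PAI = 312.4 / 5 = 62.48 m^3/ha/year

62.48


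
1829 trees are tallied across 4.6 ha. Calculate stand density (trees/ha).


Formula: Stand Density = N_trees / Area_ha
Density = 1829 trees / 4.6 ha
Density = 398 trees/ha

398


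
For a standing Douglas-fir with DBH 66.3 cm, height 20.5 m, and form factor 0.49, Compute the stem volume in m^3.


Formula: V = pi * (DBH/200)^2 * H * ff
Radius = DBH/200 = 66.3/200 = 0.3315 m
Radius^2 = 0.3315^2 = 0.10989225 m^2
V = pi * 0.10989225 * 20.5 * 0.49
V = 3.468 m^3

3.468


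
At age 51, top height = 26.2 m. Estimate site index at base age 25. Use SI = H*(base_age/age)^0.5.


Formula: SI = H_dom * (base_age / age)^0.5
Age ratio = 25 / 51 = 0.4902
sqrt(age_ratio) = 0.70014
SI = 26.2 * 0.70014 = 18.3 m

18.3


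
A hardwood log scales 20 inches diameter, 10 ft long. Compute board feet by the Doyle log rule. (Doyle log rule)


Doyle: BF = (D - 4)^2 * L / 16
Adjusted diameter = 20 - 4 = 16 in
(D-4)^2 = 16^2 = 256
BF = 256 * 10 / 16 = 160 BF

160


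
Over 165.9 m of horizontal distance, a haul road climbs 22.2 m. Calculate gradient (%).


Formula: Gradient = rise / run * 100
Gradient = 22.2 / 165.9 * 100 = 13.4%

13.4


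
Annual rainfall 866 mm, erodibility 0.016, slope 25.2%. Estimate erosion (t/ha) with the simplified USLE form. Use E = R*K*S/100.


Formula: E = R * K * S / 100  (simplified USLE)
R * K = 866 * 0.016 = 13.856
E = 13.856 * 25.2 / 100 = 3.49 t/ha

3.49


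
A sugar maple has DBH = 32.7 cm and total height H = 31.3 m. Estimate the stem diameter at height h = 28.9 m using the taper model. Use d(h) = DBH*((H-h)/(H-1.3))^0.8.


Taper: d(h) = DBH * ((H - h) / (H - 1.3))^0.8
Numerator = H - h = 31.3 - 28.9 = 2.4 m
Denominator = H - 1.3 = 31.3 - 1.3 = 30.0 m
Ratio = 2.4 / 30.0 = 0.08
d = 32.7 * 0.08^0.8 = 4.3 cm

4.3


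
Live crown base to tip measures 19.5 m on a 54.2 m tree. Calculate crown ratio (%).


Formula: Crown Ratio = (Crown Length / Total Height) * 100
CR = (19.5 m / 54.2 m) * 100
CR = 0.3598 * 100 = 36.0%

36.0


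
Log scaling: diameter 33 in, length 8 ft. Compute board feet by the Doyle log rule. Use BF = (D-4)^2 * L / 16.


Doyle: BF = (D - 4)^2 * L / 16
Adjusted diameter = 33 - 4 = 29 in
(D-4)^2 = 29^2 = 841
BF = 841 * 8 / 16 = 421 BF

421


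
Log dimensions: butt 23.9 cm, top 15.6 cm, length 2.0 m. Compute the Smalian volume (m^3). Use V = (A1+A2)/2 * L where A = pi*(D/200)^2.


Smalian: V = (A1 + A2)/2 * L,  A = pi*(D/200)^2
A1 = pi*(23.9/200)^2 = 0.044863 m^2
A2 = pi*(15.6/200)^2 = 0.019113 m^2
V = (0.044863+0.019113)/2*2.0 = 0.064 m^3

0.064


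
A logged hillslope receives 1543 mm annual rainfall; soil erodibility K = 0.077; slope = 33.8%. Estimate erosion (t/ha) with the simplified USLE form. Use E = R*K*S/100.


Formula: E = R * K * S / 100  (simplified USLE)
R * K = 1543 * 0.077 = 118.811
E = 118.811 * 33.8 / 100 = 40.16 t/ha

40.16


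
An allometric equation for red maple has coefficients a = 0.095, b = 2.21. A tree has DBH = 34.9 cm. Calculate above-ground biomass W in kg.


Formula: W = a * DBH^b  (allometric power law)
DBH^b = 34.9^2.21 = 2568.2908
W = 0.095 * 2568.2908 = 244.0 kg

244.0


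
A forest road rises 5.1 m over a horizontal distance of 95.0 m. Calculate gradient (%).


Formula: Gradient = rise / run * 100
Gradient = 5.1 / 95.0 * 100 = 5.4%

5.4


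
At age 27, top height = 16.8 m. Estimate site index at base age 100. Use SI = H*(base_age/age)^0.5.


Formula: SI = H_dom * (base_age / age)^0.5
Age ratio = 100 / 27 = 3.7037
sqrt(age_ratio) = 1.9245
SI = 16.8 * 1.9245 = 32.3 m

32.3


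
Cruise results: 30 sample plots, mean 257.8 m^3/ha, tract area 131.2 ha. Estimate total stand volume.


Formula: Total Volume = Mean Volume per ha * Total Area
Total Volume = 257.8 m^3/ha * 131.2 ha
Total Volume = 33823 m^3

33823


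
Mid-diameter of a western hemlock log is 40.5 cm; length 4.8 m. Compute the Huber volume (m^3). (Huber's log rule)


Huber: V = Am * L,  Am = pi*(Dm/200)^2
Am = pi*(40.5/200)^2 = 0.128825 m^2
V = 0.128825*4.8 = 0.6184 m^3

0.6184


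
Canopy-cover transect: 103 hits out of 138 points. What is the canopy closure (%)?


Formula: Canopy closure = covered points / total points * 100
Closure = 103 / 138 * 100
Closure = 0.7464 * 100 = 74.6%

74.6


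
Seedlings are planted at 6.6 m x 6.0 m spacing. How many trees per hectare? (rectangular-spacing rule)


Formula: TPH = 10000 m^2/ha / (spacing_x * spacing_y)
Area per tree = 6.6 m * 6.0 m = 39.6 m^2
TPH = 10000 / 39.6 = 253 trees/ha

253


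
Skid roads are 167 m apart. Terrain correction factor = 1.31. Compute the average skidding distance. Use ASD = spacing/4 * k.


Formula: ASD = (spacing / 4) * correction
Uncorrected distance = spacing / 4 = 167 / 4 = 41.75 m
ASD = 41.75 * 1.31 = 55 m

55


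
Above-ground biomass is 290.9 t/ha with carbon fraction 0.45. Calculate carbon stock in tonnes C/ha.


Formula: Carbon Stock = Biomass * Carbon Fraction
C = 290.9 t/ha * 0.45
C = 130.9 t C/ha

130.9


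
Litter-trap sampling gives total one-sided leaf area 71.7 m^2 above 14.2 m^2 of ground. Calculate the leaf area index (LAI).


Formula: LAI = total leaf area / ground area  (dimensionless)
LAI = 71.7 m^2 / 14.2 m^2
LAI = 5.05

5.05


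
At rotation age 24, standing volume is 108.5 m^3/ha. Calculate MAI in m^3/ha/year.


Formula: MAI = Total Volume / Stand Age
MAI = 108.5 m^3/ha / 24 years
MAI = 4.52 m^3/ha/year

4.52


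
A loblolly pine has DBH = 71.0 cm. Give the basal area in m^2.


Formula: BA = pi * (DBH/2)^2 / 10000  (cm^2 to m^2)
Radius = DBH/2 = 71.0/2 = 35.5 cm
BA = pi * 35.5^2 / 10000
   = 3959.1921 cm^2 / 10000
   = 0.3959 m^2

0.3959


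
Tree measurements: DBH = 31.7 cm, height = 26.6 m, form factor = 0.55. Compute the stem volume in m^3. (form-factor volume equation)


Formula: V = pi * (DBH/200)^2 * H * ff
Radius = DBH/200 = 31.7/200 = 0.1585 m
Radius^2 = 0.1585^2 = 0.02512225 m^2
V = pi * 0.02512225 * 26.6 * 0.55
V = 1.155 m^3

1.155


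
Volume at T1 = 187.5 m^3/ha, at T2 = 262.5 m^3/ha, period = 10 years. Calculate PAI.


Formula: PAI = (V_T2 - V_T1) / (T2 - T1)
Volume increment = 262.5 - 187.5 = 75.0 m^3/ha
PAI = 75.0 / 10 = 7.5 m^3/ha/year

7.5


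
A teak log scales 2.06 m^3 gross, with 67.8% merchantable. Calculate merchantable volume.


Formula: MV = V_total * (merchantable_pct / 100)
Merchantable fraction = 67.8% / 100 = 0.678
MV = 2.06 m^3 * 0.678 = 1.397 m^3

1.397


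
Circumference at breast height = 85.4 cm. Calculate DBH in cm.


Formula: DBH = C / pi
DBH = 85.4 / pi
pi = 3.14159...
DBH = 27.2 cm

27.2


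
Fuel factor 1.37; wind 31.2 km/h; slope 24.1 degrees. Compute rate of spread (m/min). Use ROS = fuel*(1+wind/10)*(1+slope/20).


Formula: ROS = fuel * (1 + wind/10) * (1 + slope/20)
Wind factor = 1 + 31.2/10 = 4.12
Slope factor = 1 + 24.1/20 = 2.205
ROS = 1.37 * 4.12 * 2.205 = 12.45 m/min

12.45


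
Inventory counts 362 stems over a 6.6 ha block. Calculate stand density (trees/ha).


Formula: Stand Density = N_trees / Area_ha
Density = 362 trees / 6.6 ha
Density = 55 trees/ha

55


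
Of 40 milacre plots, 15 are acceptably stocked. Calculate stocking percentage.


Formula: Stocking % = stocked plots / total plots * 100
Stocking = 15 / 40 * 100
Stocking = 0.375 * 100 = 37.5%

37.5


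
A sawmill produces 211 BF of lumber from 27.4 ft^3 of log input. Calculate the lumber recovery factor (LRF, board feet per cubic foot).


Formula: LRF = Lumber Output (BF) / Log Input (ft^3)
LRF = 211 BF / 27.4 ft^3
LRF = 7.7 BF/ft^3

7.7


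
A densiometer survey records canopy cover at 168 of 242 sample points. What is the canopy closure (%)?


Formula: Canopy closure = covered points / total points * 100
Closure = 168 / 242 * 100
Closure = 0.6942 * 100 = 69.4%

69.4


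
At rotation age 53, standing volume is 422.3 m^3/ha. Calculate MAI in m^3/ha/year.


Formula: MAI = Total Volume / Stand Age
MAI = 422.3 m^3/ha / 53 years
MAI = 7.97 m^3/ha/year

7.97


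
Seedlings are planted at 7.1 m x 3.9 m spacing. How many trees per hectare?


Formula: TPH = 10000 m^2/ha / (spacing_x * spacing_y)
Area per tree = 7.1 m * 3.9 m = 27.69 m^2
TPH = 10000 / 27.69 = 361 trees/ha

361


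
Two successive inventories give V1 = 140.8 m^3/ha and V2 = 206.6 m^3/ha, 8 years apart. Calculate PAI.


Formula: PAI = (V_T2 - V_T1) / (T2 - T1)
Volume increment = 206.6 - 140.8 = 65.8 m^3/ha
PAI = 65.8 / 8 = 8.23 m^3/ha/year

8.23


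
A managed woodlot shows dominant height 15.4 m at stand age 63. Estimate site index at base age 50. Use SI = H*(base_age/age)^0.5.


Formula: SI = H_dom * (base_age / age)^0.5
Age ratio = 50 / 63 = 0.79365
sqrt(age_ratio) = 0.89087
SI = 15.4 * 0.89087 = 13.7 m

13.7


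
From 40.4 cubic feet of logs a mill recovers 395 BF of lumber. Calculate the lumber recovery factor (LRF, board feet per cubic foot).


Formula: LRF = Lumber Output (BF) / Log Input (ft^3)
LRF = 395 BF / 40.4 ft^3
LRF = 9.78 BF/ft^3

9.78


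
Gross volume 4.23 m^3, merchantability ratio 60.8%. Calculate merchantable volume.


Formula: MV = V_total * (merchantable_pct / 100)
Merchantable fraction = 60.8% / 100 = 0.608
MV = 4.23 m^3 * 0.608 = 2.572 m^3

2.572


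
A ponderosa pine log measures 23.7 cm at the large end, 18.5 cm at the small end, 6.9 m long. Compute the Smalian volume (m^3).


Smalian: V = (A1 + A2)/2 * L,  A = pi*(D/200)^2
A1 = pi*(23.7/200)^2 = 0.044115 m^2
A2 = pi*(18.5/200)^2 = 0.02688 m^2
V = (0.044115+0.02688)/2*6.9 = 0.2449 m^3

0.2449


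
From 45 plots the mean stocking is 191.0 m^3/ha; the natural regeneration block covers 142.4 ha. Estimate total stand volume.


Formula: Total Volume = Mean Volume per ha * Total Area
Total Volume = 191.0 m^3/ha * 142.4 ha
Total Volume = 27198 m^3

27198


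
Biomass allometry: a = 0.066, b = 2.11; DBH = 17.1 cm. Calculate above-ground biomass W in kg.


Formula: W = a * DBH^b  (allometric power law)
DBH^b = 17.1^2.11 = 399.5966
W = 0.066 * 399.5966 = 26.4 kg

26.4


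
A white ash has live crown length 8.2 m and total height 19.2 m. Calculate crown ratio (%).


Formula: Crown Ratio = (Crown Length / Total Height) * 100
CR = (8.2 m / 19.2 m) * 100
CR = 0.4271 * 100 = 42.7%

42.7


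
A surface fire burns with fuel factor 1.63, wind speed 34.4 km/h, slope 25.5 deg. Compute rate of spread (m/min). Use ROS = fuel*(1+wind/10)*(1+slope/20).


Formula: ROS = fuel * (1 + wind/10) * (1 + slope/20)
Wind factor = 1 + 34.4/10 = 4.44
Slope factor = 1 + 25.5/20 = 2.275
ROS = 1.63 * 4.44 * 2.275 = 16.46 m/min

16.46


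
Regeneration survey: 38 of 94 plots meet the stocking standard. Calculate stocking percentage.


Formula: Stocking % = stocked plots / total plots * 100
Stocking = 38 / 94 * 100
Stocking = 0.4043 * 100 = 40.4%

40.4


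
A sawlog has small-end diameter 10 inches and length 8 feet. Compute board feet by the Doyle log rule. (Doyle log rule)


Doyle: BF = (D - 4)^2 * L / 16
Adjusted diameter = 10 - 4 = 6 in
(D-4)^2 = 6^2 = 36
BF = 36 * 8 / 16 = 18 BF

18


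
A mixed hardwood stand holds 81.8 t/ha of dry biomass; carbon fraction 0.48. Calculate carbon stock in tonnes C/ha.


Formula: Carbon Stock = Biomass * Carbon Fraction
C = 81.8 t/ha * 0.48
C = 39.3 t C/ha

39.3


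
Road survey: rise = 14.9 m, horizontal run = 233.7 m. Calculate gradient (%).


Formula: Gradient = rise / run * 100
Gradient = 14.9 / 233.7 * 100 = 6.4%

6.4


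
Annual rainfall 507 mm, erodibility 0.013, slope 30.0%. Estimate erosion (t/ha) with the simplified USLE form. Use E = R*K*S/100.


Formula: E = R * K * S / 100  (simplified USLE)
R * K = 507 * 0.013 = 6.591
E = 6.591 * 30.0 / 100 = 1.98 t/ha

1.98


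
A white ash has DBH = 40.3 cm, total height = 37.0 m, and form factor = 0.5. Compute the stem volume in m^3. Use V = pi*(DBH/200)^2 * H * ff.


Formula: V = pi * (DBH/200)^2 * H * ff
Radius = DBH/200 = 40.3/200 = 0.2015 m
Radius^2 = 0.2015^2 = 0.04060225 m^2
V = pi * 0.04060225 * 37.0 * 0.5
V = 2.36 m^3

2.36


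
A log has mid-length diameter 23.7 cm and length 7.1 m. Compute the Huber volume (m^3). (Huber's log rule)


Huber: V = Am * L,  Am = pi*(Dm/200)^2
Am = pi*(23.7/200)^2 = 0.044115 m^2
V = 0.044115*7.1 = 0.3132 m^3

0.3132


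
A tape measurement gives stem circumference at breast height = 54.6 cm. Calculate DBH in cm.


Formula: DBH = C / pi
DBH = 54.6 / pi
pi = 3.14159...
DBH = 17.4 cm

17.4


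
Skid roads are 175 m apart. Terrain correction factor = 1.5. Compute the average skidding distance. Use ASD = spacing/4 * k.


Formula: ASD = (spacing / 4) * correction
Uncorrected distance = spacing / 4 = 175 / 4 = 43.75 m
ASD = 43.75 * 1.5 = 66 m

66


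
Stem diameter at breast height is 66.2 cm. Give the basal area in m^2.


Formula: BA = pi * (DBH/2)^2 / 10000  (cm^2 to m^2)
Radius = DBH/2 = 66.2/2 = 33.1 cm
BA = pi * 33.1^2 / 10000
   = 3441.9603 cm^2 / 10000
   = 0.3442 m^2

0.3442


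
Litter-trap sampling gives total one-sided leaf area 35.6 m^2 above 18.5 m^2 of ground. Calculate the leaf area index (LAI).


Formula: LAI = total leaf area / ground area  (dimensionless)
LAI = 35.6 m^2 / 18.5 m^2
LAI = 1.92

1.92


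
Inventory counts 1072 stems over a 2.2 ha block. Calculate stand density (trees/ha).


Formula: Stand Density = N_trees / Area_ha
Density = 1072 trees / 2.2 ha
Density = 487 trees/ha

487


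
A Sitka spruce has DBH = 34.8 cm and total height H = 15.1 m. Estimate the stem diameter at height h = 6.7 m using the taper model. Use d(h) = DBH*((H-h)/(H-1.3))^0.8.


Taper: d(h) = DBH * ((H - h) / (H - 1.3))^0.8
Numerator = H - h = 15.1 - 6.7 = 8.4 m
Denominator = H - 1.3 = 15.1 - 1.3 = 13.8 m
Ratio = 8.4 / 13.8 = 0.6087
d = 34.8 * 0.6087^0.8 = 23.4 cm

23.4


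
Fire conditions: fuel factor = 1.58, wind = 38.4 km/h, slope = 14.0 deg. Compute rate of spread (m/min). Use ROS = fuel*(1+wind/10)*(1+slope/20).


Formula: ROS = fuel * (1 + wind/10) * (1 + slope/20)
Wind factor = 1 + 38.4/10 = 4.84
Slope factor = 1 + 14.0/20 = 1.7
ROS = 1.58 * 4.84 * 1.7 = 13.0 m/min

13.0


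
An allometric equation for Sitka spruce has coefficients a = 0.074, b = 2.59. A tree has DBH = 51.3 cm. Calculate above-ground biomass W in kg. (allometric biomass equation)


Formula: W = a * DBH^b  (allometric power law)
DBH^b = 51.3^2.59 = 26866.0597
W = 0.074 * 26866.0597 = 1988.1 kg

1988.1


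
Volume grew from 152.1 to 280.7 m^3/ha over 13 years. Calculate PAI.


Formula: PAI = (V_T2 - V_T1) / (T2 - T1)
Volume increment = 280.7 - 152.1 = 128.6 m^3/ha
PAI = 128.6 / 13 = 9.89 m^3/ha/year

9.89


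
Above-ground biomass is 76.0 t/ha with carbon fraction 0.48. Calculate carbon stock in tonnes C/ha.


Formula: Carbon Stock = Biomass * Carbon Fraction
C = 76.0 t/ha * 0.48
C = 36.5 t C/ha

36.5


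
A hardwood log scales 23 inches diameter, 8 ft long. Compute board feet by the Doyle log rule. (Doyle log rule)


Doyle: BF = (D - 4)^2 * L / 16
Adjusted diameter = 23 - 4 = 19 in
(D-4)^2 = 19^2 = 361
BF = 361 * 8 / 16 = 181 BF

181


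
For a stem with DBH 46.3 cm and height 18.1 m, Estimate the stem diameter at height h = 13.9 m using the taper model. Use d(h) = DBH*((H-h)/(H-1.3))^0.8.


Taper: d(h) = DBH * ((H - h) / (H - 1.3))^0.8
Numerator = H - h = 18.1 - 13.9 = 4.2 m
Denominator = H - 1.3 = 18.1 - 1.3 = 16.8 m
Ratio = 4.2 / 16.8 = 0.25
d = 46.3 * 0.25^0.8 = 15.3 cm

15.3


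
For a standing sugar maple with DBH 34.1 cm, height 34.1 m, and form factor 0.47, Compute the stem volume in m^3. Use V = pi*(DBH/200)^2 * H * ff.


Formula: V = pi * (DBH/200)^2 * H * ff
Radius = DBH/200 = 34.1/200 = 0.1705 m
Radius^2 = 0.1705^2 = 0.02907025 m^2
V = pi * 0.02907025 * 34.1 * 0.47
V = 1.464 m^3

1.464


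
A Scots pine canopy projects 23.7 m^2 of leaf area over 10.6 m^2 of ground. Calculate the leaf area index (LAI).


Formula: LAI = total leaf area / ground area  (dimensionless)
LAI = 23.7 m^2 / 10.6 m^2
LAI = 2.24

2.24


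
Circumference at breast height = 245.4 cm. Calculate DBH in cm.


Formula: DBH = C / pi
DBH = 245.4 / pi
pi = 3.14159...
DBH = 78.1 cm

78.1


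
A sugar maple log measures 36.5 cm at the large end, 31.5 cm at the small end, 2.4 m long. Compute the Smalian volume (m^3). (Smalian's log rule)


Smalian: V = (A1 + A2)/2 * L,  A = pi*(D/200)^2
A1 = pi*(36.5/200)^2 = 0.104635 m^2
A2 = pi*(31.5/200)^2 = 0.077931 m^2
V = (0.104635+0.077931)/2*2.4 = 0.2191 m^3

0.2191


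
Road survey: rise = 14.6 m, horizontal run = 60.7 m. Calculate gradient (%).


Formula: Gradient = rise / run * 100
Gradient = 14.6 / 60.7 * 100 = 24.1%

24.1


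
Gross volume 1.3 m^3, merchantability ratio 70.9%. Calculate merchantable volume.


Formula: MV = V_total * (merchantable_pct / 100)
Merchantable fraction = 70.9% / 100 = 0.709
MV = 1.3 m^3 * 0.709 = 0.922 m^3

0.922


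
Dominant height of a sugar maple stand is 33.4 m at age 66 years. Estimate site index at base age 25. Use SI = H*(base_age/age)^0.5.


Formula: SI = H_dom * (base_age / age)^0.5
Age ratio = 25 / 66 = 0.37879
sqrt(age_ratio) = 0.61546
SI = 33.4 * 0.61546 = 20.6 m

20.6


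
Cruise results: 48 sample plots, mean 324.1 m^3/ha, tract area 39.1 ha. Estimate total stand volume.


Formula: Total Volume = Mean Volume per ha * Total Area
Total Volume = 324.1 m^3/ha * 39.1 ha
Total Volume = 12672 m^3

12672


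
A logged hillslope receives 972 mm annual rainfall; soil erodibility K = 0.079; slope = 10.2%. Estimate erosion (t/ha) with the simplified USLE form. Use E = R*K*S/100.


Formula: E = R * K * S / 100  (simplified USLE)
R * K = 972 * 0.079 = 76.788
E = 76.788 * 10.2 / 100 = 7.83 t/ha

7.83


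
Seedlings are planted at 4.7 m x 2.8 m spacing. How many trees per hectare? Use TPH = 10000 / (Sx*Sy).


Formula: TPH = 10000 m^2/ha / (spacing_x * spacing_y)
Area per tree = 4.7 m * 2.8 m = 13.16 m^2
TPH = 10000 / 13.16 = 760 trees/ha

760


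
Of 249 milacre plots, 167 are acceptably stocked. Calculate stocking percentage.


Formula: Stocking % = stocked plots / total plots * 100
Stocking = 167 / 249 * 100
Stocking = 0.6707 * 100 = 67.1%

67.1


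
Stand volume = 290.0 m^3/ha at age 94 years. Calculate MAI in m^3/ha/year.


Formula: MAI = Total Volume / Stand Age
MAI = 290.0 m^3/ha / 94 years
MAI = 3.09 m^3/ha/year

3.09


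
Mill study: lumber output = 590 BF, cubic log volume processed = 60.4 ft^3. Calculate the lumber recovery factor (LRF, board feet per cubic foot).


Formula: LRF = Lumber Output (BF) / Log Input (ft^3)
LRF = 590 BF / 60.4 ft^3
LRF = 9.77 BF/ft^3

9.77


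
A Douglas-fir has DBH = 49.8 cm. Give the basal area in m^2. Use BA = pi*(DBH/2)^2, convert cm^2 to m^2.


Formula: BA = pi * (DBH/2)^2 / 10000  (cm^2 to m^2)
Radius = DBH/2 = 49.8/2 = 24.9 cm
BA = pi * 24.9^2 / 10000
   = 1947.8189 cm^2 / 10000
   = 0.1948 m^2

0.1948


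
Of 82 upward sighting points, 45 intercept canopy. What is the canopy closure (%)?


Formula: Canopy closure = covered points / total points * 100
Closure = 45 / 82 * 100
Closure = 0.5488 * 100 = 54.9%

54.9


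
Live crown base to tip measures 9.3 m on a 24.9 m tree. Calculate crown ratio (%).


Formula: Crown Ratio = (Crown Length / Total Height) * 100
CR = (9.3 m / 24.9 m) * 100
CR = 0.3735 * 100 = 37.3%

37.3


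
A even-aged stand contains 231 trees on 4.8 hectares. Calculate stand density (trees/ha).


Formula: Stand Density = N_trees / Area_ha
Density = 231 trees / 4.8 ha
Density = 48 trees/ha

48


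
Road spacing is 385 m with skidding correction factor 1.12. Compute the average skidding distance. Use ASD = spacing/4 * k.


Formula: ASD = (spacing / 4) * correction
Uncorrected distance = spacing / 4 = 385 / 4 = 96.25 m
ASD = 96.25 * 1.12 = 108 m

108


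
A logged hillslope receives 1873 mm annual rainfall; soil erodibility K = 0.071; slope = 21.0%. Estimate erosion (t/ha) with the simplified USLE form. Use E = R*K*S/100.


Formula: E = R * K * S / 100  (simplified USLE)
R * K = 1873 * 0.071 = 132.983
E = 132.983 * 21.0 / 100 = 27.93 t/ha

27.93


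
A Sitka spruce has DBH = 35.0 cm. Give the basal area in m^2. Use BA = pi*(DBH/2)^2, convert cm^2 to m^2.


Formula: BA = pi * (DBH/2)^2 / 10000  (cm^2 to m^2)
Radius = DBH/2 = 35.0/2 = 17.5 cm
BA = pi * 17.5^2 / 10000
   = 962.1128 cm^2 / 10000
   = 0.0962 m^2

0.0962


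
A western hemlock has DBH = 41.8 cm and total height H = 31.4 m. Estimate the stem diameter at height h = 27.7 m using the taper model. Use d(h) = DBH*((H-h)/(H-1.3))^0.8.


Taper: d(h) = DBH * ((H - h) / (H - 1.3))^0.8
Numerator = H - h = 31.4 - 27.7 = 3.7 m
Denominator = H - 1.3 = 31.4 - 1.3 = 30.1 m
Ratio = 3.7 / 30.1 = 0.12292
d = 41.8 * 0.12292^0.8 = 7.8 cm

7.8


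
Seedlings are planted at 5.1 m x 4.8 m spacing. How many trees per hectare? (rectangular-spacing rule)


Formula: TPH = 10000 m^2/ha / (spacing_x * spacing_y)
Area per tree = 5.1 m * 4.8 m = 24.48 m^2
TPH = 10000 / 24.48 = 408 trees/ha

408


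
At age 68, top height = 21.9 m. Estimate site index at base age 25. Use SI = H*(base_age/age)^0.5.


Formula: SI = H_dom * (base_age / age)^0.5
Age ratio = 25 / 68 = 0.36765
sqrt(age_ratio) = 0.60634
SI = 21.9 * 0.60634 = 13.3 m

13.3


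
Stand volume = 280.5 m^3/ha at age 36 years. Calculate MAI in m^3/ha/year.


Formula: MAI = Total Volume / Stand Age
MAI = 280.5 m^3/ha / 36 years
MAI = 7.79 m^3/ha/year

7.79


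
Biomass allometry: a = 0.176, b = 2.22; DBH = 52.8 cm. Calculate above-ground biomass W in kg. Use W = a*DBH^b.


Formula: W = a * DBH^b  (allometric power law)
DBH^b = 52.8^2.22 = 6671.8659
W = 0.176 * 6671.8659 = 1174.2 kg

1174.2


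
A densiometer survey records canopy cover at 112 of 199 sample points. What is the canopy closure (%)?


Formula: Canopy closure = covered points / total points * 100
Closure = 112 / 199 * 100
Closure = 0.5628 * 100 = 56.3%

56.3


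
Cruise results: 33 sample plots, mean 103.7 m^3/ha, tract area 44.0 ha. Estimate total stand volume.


Formula: Total Volume = Mean Volume per ha * Total Area
Total Volume = 103.7 m^3/ha * 44.0 ha
Total Volume = 4563 m^3

4563


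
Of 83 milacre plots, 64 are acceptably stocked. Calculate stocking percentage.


Formula: Stocking % = stocked plots / total plots * 100
Stocking = 64 / 83 * 100
Stocking = 0.7711 * 100 = 77.1%

77.1


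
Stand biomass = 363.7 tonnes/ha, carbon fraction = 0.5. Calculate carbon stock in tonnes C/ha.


Formula: Carbon Stock = Biomass * Carbon Fraction
C = 363.7 t/ha * 0.5
C = 181.9 t C/ha

181.9


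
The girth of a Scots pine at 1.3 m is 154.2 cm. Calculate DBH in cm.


Formula: DBH = C / pi
DBH = 154.2 / pi
pi = 3.14159...
DBH = 49.1 cm

49.1


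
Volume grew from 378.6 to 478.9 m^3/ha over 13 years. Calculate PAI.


Formula: PAI = (V_T2 - V_T1) / (T2 - T1)
Volume increment = 478.9 - 378.6 = 100.3 m^3/ha
PAI = 100.3 / 13 = 7.72 m^3/ha/year

7.72


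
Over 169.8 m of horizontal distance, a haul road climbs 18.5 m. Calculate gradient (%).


Formula: Gradient = rise / run * 100
Gradient = 18.5 / 169.8 * 100 = 10.9%

10.9


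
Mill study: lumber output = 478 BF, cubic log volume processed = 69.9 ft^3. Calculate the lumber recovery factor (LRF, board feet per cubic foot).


Formula: LRF = Lumber Output (BF) / Log Input (ft^3)
LRF = 478 BF / 69.9 ft^3
LRF = 6.84 BF/ft^3

6.84


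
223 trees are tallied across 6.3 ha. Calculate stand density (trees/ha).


Formula: Stand Density = N_trees / Area_ha
Density = 223 trees / 6.3 ha
Density = 35 trees/ha

35


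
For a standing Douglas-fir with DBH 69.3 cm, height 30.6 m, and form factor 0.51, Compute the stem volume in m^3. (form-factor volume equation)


Formula: V = pi * (DBH/200)^2 * H * ff
Radius = DBH/200 = 69.3/200 = 0.3465 m
Radius^2 = 0.3465^2 = 0.12006225 m^2
V = pi * 0.12006225 * 30.6 * 0.51
V = 5.886 m^3

5.886


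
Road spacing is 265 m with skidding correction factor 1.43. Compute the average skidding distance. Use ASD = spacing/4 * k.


Formula: ASD = (spacing / 4) * correction
Uncorrected distance = spacing / 4 = 265 / 4 = 66.25 m
ASD = 66.25 * 1.43 = 95 m

95


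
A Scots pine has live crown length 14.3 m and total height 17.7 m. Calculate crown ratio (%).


Formula: Crown Ratio = (Crown Length / Total Height) * 100
CR = (14.3 m / 17.7 m) * 100
CR = 0.8079 * 100 = 80.8%

80.8


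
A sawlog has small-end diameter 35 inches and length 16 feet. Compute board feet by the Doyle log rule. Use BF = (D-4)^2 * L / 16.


Doyle: BF = (D - 4)^2 * L / 16
Adjusted diameter = 35 - 4 = 31 in
(D-4)^2 = 31^2 = 961
BF = 961 * 16 / 16 = 961 BF

961


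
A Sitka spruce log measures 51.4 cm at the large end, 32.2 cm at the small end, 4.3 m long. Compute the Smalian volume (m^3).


Smalian: V = (A1 + A2)/2 * L,  A = pi*(D/200)^2
A1 = pi*(51.4/200)^2 = 0.207499 m^2
A2 = pi*(32.2/200)^2 = 0.081433 m^2
V = (0.207499+0.081433)/2*4.3 = 0.6212 m^3

0.6212


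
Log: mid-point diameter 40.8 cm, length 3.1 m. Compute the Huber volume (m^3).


Huber: V = Am * L,  Am = pi*(Dm/200)^2
Am = pi*(40.8/200)^2 = 0.130741 m^2
V = 0.130741*3.1 = 0.4053 m^3

0.4053


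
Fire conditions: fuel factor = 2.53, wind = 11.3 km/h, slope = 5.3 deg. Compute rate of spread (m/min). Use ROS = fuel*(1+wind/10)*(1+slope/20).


Formula: ROS = fuel * (1 + wind/10) * (1 + slope/20)
Wind factor = 1 + 11.3/10 = 2.13
Slope factor = 1 + 5.3/20 = 1.265
ROS = 2.53 * 2.13 * 1.265 = 6.82 m/min

6.82


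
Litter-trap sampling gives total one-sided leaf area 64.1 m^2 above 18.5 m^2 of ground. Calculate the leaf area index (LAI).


Formula: LAI = total leaf area / ground area  (dimensionless)
LAI = 64.1 m^2 / 18.5 m^2
LAI = 3.46

3.46


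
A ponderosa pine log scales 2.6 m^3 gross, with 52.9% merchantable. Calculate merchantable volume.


Formula: MV = V_total * (merchantable_pct / 100)
Merchantable fraction = 52.9% / 100 = 0.529
MV = 2.6 m^3 * 0.529 = 1.375 m^3

1.375


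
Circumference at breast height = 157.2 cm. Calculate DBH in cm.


Formula: DBH = C / pi
DBH = 157.2 / pi
pi = 3.14159...
DBH = 50.0 cm

50.0


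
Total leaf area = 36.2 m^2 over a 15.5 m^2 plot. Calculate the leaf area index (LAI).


Formula: LAI = total leaf area / ground area  (dimensionless)
LAI = 36.2 m^2 / 15.5 m^2
LAI = 2.34

2.34


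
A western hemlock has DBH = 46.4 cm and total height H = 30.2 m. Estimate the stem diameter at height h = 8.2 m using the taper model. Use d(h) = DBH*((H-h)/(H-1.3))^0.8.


Taper: d(h) = DBH * ((H - h) / (H - 1.3))^0.8
Numerator = H - h = 30.2 - 8.2 = 22.0 m
Denominator = H - 1.3 = 30.2 - 1.3 = 28.9 m
Ratio = 22.0 / 28.9 = 0.76125
d = 46.4 * 0.76125^0.8 = 37.3 cm

37.3


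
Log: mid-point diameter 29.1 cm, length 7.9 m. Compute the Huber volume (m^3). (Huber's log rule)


Huber: V = Am * L,  Am = pi*(Dm/200)^2
Am = pi*(29.1/200)^2 = 0.066508 m^2
V = 0.066508*7.9 = 0.5254 m^3

0.5254


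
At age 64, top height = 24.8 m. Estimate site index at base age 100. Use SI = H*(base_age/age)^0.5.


Formula: SI = H_dom * (base_age / age)^0.5
Age ratio = 100 / 64 = 1.5625
sqrt(age_ratio) = 1.25
SI = 24.8 * 1.25 = 31.0 m

31.0


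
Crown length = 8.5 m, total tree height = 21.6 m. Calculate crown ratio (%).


Formula: Crown Ratio = (Crown Length / Total Height) * 100
CR = (8.5 m / 21.6 m) * 100
CR = 0.3935 * 100 = 39.4%

39.4
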